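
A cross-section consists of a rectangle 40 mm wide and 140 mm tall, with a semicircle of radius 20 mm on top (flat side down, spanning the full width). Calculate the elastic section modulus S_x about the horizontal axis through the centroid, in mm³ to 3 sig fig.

S_x ≈ 1.54 × 10⁵ mm³

Split into non-overlapping primitives; take the origin at the lower-left of the bounding box.
Rectangular body: 40 × 140, A = 5 600 mm², y = 70 mm, Ī = 9 146 667 mm⁴.
Semicircular cap: semicircle r = 20, A = 628.32 mm², y = 148.49 mm, Ī = 17 561 mm⁴.
Centroid: ȳ = ΣA·y / ΣA = 77.918 mm.
Transfer each piece to the horizontal axis through the centroid using Ī + A·d² with d = y − 77.918:
  rectangular body: d = -7.918 mm → contributes +9 497 754 mm⁴
  semicircular cap: d = 70.57 mm → contributes +3 146 692 mm⁴
Total I = 12 644 446 mm⁴.
Extreme fibre distance c = 82.082 mm; S = I/c = 154 046 mm³.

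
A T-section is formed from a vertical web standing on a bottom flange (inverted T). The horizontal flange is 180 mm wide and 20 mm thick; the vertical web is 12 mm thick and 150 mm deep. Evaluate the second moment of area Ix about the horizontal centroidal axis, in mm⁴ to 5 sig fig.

Decompose the section into non-overlapping parts with the origin at the bottom-left of its bounding rectangle.
Flange: 180 × 20, A = 3 600 mm², y = 10 mm, Ī = 120 000 mm⁴.
Web: 12 × 150, A = 1 800 mm², y = 95 mm, Ī = 3 375 000 mm⁴.
Centroid: ȳ = ΣA·y / ΣA = 38.33333 mm.
Transfer each piece to the horizontal centroidal axis using Ī + A·d² with d = y − 38.33333:
  flange: d = -28.33333 mm → contributes +3 010 000 mm⁴
  web: d = 56.66667 mm → contributes +9 155 000 mm⁴
Total I = 12 165 000 mm⁴.

Ix ≈ 1.2165 × 10⁷ mm⁴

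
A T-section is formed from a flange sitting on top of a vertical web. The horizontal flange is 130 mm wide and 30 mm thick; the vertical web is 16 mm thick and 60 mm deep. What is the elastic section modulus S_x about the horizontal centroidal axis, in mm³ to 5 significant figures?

Split into non-overlapping primitives; take the origin at the lower-left of the bounding box.
Flange: 130 × 30, A = 3 900 mm², y = 75 mm, Ī = 292 500 mm⁴.
Web: 16 × 60, A = 960 mm², y = 30 mm, Ī = 288 000 mm⁴.
Centroid: ȳ = ΣA·y / ΣA = 66.11111 mm.
Transfer each piece to the horizontal centroidal axis using Ī + A·d² with d = y − 66.11111:
  flange: d = 8.888889 mm → contributes +600648.1 mm⁴
  web: d = -36.11111 mm → contributes +1 539 852 mm⁴
Total I = 2 140 500 mm⁴.
Extreme fibre distance c = 66.11111 mm; S = I/c = 32377.31 mm³.

S_x ≈ 3.2377 × 10⁴ mm³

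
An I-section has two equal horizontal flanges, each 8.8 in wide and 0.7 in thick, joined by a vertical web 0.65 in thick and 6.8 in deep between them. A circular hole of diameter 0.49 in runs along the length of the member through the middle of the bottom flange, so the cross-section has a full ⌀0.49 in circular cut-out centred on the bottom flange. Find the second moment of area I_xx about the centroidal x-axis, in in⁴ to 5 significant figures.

I_xx ≈ 188.10 in⁴

Treat the section as a set of non-overlapping primitives; coordinates are from the bounding-box lower-left.
Bottom flange: 8.8 × 0.7, A = 6.16 in², y = 0.35 in, Ī = 0.2515333 in⁴.
Web: 0.65 × 6.8, A = 4.42 in², y = 4.1 in, Ī = 17.03173 in⁴.
Top flange: 8.8 × 0.7, A = 6.16 in², y = 7.85 in, Ī = 0.2515333 in⁴.
Hole (subtracted): ⌀0.49, A = 0.1885741 in², y = 0.35 in, Ī = 0.00282979 in⁴.
Centroid: ȳ = ΣA·y / ΣA = 4.142725 in.
Transfer each piece to the centroidal x-axis using Ī + A·d² with d = y − 4.142725:
  bottom flange: d = -3.792725 in → contributes +88.86165 in⁴
  web: d = -0.04272459 in → contributes +17.0398 in⁴
  top flange: d = 3.707275 in → contributes +84.9139 in⁴
  hole: d = -3.792725 in → contributes −2.715423 in⁴
Total I = 188.0999 in⁴.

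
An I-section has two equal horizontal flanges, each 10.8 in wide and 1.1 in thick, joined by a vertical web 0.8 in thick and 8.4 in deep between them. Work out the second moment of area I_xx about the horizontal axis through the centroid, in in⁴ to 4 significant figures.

Break the section into simple shapes (no overlaps), measuring from the bottom-left corner of the bounding box.
Bottom flange: 10.8 × 1.1, A = 11.88 in², y = 0.55 in, Ī = 1.1979 in⁴.
Web: 0.8 × 8.4, A = 6.72 in², y = 5.3 in, Ī = 39.5136 in⁴.
Top flange: 10.8 × 1.1, A = 11.88 in², y = 10.05 in, Ī = 1.1979 in⁴.
By symmetry the centroid is at mid-height, ȳ = 5.3 in.
Transfer each piece to the horizontal axis through the centroid using Ī + A·d² with d = y − 5.3:
  bottom flange: d = -4.75 in → contributes +269.24 in⁴
  web: d = 0 in → contributes +39.5136 in⁴
  top flange: d = 4.75 in → contributes +269.24 in⁴
Total I = 577.994 in⁴.

I_xx ≈ 578.0 in⁴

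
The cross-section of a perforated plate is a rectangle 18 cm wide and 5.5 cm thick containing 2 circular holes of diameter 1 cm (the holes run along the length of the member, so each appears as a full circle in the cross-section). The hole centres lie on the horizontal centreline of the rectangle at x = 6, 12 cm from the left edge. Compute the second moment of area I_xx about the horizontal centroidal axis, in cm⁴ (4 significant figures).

Treat the section as a set of non-overlapping primitives; coordinates are from the bounding-box lower-left.
Plate: 18 × 5.5, A = 99 cm², y = 2.75 cm, Ī = 249.563 cm⁴.
Hole 1 (subtracted): ⌀1, A = 0.785398 cm², y = 2.75 cm, Ī = 0.0490874 cm⁴.
Hole 2 (subtracted): ⌀1, A = 0.785398 cm², y = 2.75 cm, Ī = 0.0490874 cm⁴.
By symmetry the centroid is at mid-height, ȳ = 2.75 cm.
All pieces are centred on the horizontal centroidal axis, so I = ΣĪ (holes subtracted) = 249.464 cm⁴.

I_xx ≈ 249.5 cm⁴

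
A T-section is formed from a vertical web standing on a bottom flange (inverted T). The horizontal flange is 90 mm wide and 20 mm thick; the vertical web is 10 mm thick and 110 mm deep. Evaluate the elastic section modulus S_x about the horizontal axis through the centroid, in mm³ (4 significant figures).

Break the section into simple shapes (no overlaps), measuring from the bottom-left corner of the bounding box.
Flange: 90 × 20, A = 1 800 mm², y = 10 mm, Ī = 60 000 mm⁴.
Web: 10 × 110, A = 1 100 mm², y = 75 mm, Ī = 1 109 167 mm⁴.
Centroid: ȳ = ΣA·y / ΣA = 34.6552 mm.
Transfer each piece to the horizontal axis through the centroid using Ī + A·d² with d = y − 34.6552:
  flange: d = -24.6552 mm → contributes +1 154 180 mm⁴
  web: d = 40.3448 mm → contributes +2 899 642 mm⁴
Total I = 4 053 822 mm⁴.
Extreme fibre distance c = 95.3448 mm; S = I/c = 42517.5 mm³.

S_x ≈ 4.252 × 10⁴ mm³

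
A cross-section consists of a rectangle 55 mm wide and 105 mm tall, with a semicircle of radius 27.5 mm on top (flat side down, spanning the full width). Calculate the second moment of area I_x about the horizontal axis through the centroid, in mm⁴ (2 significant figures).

Break the section into simple shapes (no overlaps), measuring from the bottom-left corner of the bounding box.
Rectangular body: 55 × 105, A = 5 775 mm², y = 52.5 mm, Ī = 5 305 781 mm⁴.
Semicircular cap: semicircle r = 27.5, A = 1 188 mm², y = 116.7 mm, Ī = 62 772 mm⁴.
Centroid: ȳ = ΣA·y / ΣA = 63.45 mm.
Transfer each piece to the horizontal axis through the centroid using Ī + A·d² with d = y − 63.45:
  rectangular body: d = -10.95 mm → contributes +5 997 967 mm⁴
  semicircular cap: d = 53.22 mm → contributes +3 427 807 mm⁴
Total I = 9 425 774 mm⁴.

I_x ≈ 9.4 × 10⁶ mm⁴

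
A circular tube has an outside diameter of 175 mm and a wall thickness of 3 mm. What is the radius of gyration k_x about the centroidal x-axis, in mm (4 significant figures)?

k_x ≈ 60.82 mm

Treat the section as a set of non-overlapping primitives; coordinates are from the bounding-box lower-left.
Outer circle: ⌀175, A = 24052.8 mm², y = 87.5 mm, Ī = 46 038 598 mm⁴.
Bore (subtracted): ⌀169, A = 22431.8 mm², y = 87.5 mm, Ī = 40 042 088 mm⁴.
By symmetry the centroid is at mid-height, ȳ = 87.5 mm.
All pieces are centred on the centroidal x-axis, so I = ΣĪ (holes subtracted) = 5 996 510 mm⁴.
Radius of gyration: k = √(I/A) = √(5 996 510 / 1621.06) = 60.8204 mm.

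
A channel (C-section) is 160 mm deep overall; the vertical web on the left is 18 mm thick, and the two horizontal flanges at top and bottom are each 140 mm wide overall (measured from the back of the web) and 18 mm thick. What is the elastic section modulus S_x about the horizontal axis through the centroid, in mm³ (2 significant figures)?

S_x ≈ 3.6 × 10⁵ mm³

Break the section into simple shapes (no overlaps), measuring from the bottom-left corner of the bounding box.
Web: 18 × 160, A = 2 880 mm², y = 80 mm, Ī = 6 144 000 mm⁴.
Top flange (beyond web): 122 × 18, A = 2 196 mm², y = 151 mm, Ī = 59 292 mm⁴.
Bottom flange (beyond web): 122 × 18, A = 2 196 mm², y = 9 mm, Ī = 59 292 mm⁴.
By symmetry the centroid is at mid-height, ȳ = 80 mm.
Transfer each piece to the horizontal axis through the centroid using Ī + A·d² with d = y − 80:
  web: d = 0 mm → contributes +6 144 000 mm⁴
  top flange (beyond web): d = 71 mm → contributes +11 129 328 mm⁴
  bottom flange (beyond web): d = -71 mm → contributes +11 129 328 mm⁴
Total I = 28 402 656 mm⁴.
Extreme fibre distance c = 80 mm; S = I/c = 355 033 mm³.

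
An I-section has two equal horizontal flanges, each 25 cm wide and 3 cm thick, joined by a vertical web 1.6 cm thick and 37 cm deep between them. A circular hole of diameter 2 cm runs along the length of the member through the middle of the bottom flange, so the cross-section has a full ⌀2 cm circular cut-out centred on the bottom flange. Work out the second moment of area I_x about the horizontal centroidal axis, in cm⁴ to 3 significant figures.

I_x ≈ 6.56 × 10⁴ cm⁴

Break the section into simple shapes (no overlaps), measuring from the bottom-left corner of the bounding box.
Bottom flange: 25 × 3, A = 75 cm², y = 1.5 cm, Ī = 56.25 cm⁴.
Web: 1.6 × 37, A = 59.2 cm², y = 21.5 cm, Ī = 6753.7 cm⁴.
Top flange: 25 × 3, A = 75 cm², y = 41.5 cm, Ī = 56.25 cm⁴.
Hole (subtracted): ⌀2, A = 3.1416 cm², y = 1.5 cm, Ī = 0.7854 cm⁴.
Centroid: ȳ = ΣA·y / ΣA = 21.805 cm.
Transfer each piece to the horizontal centroidal axis using Ī + A·d² with d = y − 21.805:
  bottom flange: d = -20.305 cm → contributes +30 978 cm⁴
  web: d = -0.30492 cm → contributes +6759.2 cm⁴
  top flange: d = 19.695 cm → contributes +29 148 cm⁴
  hole: d = -20.305 cm → contributes −1 296 cm⁴
Total I = 65 590 cm⁴.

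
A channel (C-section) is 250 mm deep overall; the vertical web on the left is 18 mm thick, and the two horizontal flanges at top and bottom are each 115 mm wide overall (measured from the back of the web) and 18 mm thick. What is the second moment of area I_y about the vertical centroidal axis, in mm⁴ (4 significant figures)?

I_y ≈ 9.360 × 10⁶ mm⁴

Decompose the section into non-overlapping parts with the origin at the bottom-left of its bounding rectangle.
Web: 18 × 250, A = 4 500 mm², x = 9 mm, Ī = 121 500 mm⁴.
Top flange (beyond web): 97 × 18, A = 1 746 mm², x = 66.5 mm, Ī = 1 369 010 mm⁴.
Bottom flange (beyond web): 97 × 18, A = 1 746 mm², x = 66.5 mm, Ī = 1 369 010 mm⁴.
Centroid: x̄ = ΣA·x / ΣA = 34.1239 mm.
Transfer each piece to the vertical centroidal axis using Ī + A·d² with d = x − 34.1239:
  web: d = -25.1239 mm → contributes +2 961 941 mm⁴
  top flange (beyond web): d = 32.3761 mm → contributes +3 199 190 mm⁴
  bottom flange (beyond web): d = 32.3761 mm → contributes +3 199 190 mm⁴
Total I = 9 360 321 mm⁴.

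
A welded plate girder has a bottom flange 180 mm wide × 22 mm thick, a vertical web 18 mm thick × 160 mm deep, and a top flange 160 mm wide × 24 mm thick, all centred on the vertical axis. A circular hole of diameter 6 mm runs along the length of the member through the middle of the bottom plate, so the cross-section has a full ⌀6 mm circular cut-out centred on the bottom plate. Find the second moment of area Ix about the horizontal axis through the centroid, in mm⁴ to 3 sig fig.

Ix ≈ 7.15 × 10⁷ mm⁴

Treat the section as a set of non-overlapping primitives; coordinates are from the bounding-box lower-left.
Bottom plate: 180 × 22, A = 3 960 mm², y = 11 mm, Ī = 159 720 mm⁴.
Web plate: 18 × 160, A = 2 880 mm², y = 102 mm, Ī = 6 144 000 mm⁴.
Top plate: 160 × 24, A = 3 840 mm², y = 194 mm, Ī = 184 320 mm⁴.
Hole (subtracted): ⌀6, A = 28.274 mm², y = 11 mm, Ī = 63.617 mm⁴.
Centroid: ȳ = ΣA·y / ΣA = 101.58 mm.
Transfer each piece to the horizontal axis through the centroid using Ī + A·d² with d = y − 101.58:
  bottom plate: d = -90.577 mm → contributes +32 648 233 mm⁴
  web plate: d = 0.42313 mm → contributes +6 144 516 mm⁴
  top plate: d = 92.423 mm → contributes +32 985 732 mm⁴
  hole: d = -90.577 mm → contributes −232 031 mm⁴
Total I = 71 546 450 mm⁴.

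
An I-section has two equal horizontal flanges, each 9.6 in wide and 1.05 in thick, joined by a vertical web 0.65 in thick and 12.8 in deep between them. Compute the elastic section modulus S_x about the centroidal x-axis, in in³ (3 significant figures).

Decompose the section into non-overlapping parts with the origin at the bottom-left of its bounding rectangle.
Bottom flange: 9.6 × 1.05, A = 10.08 in², y = 0.525 in, Ī = 0.9261 in⁴.
Web: 0.65 × 12.8, A = 8.32 in², y = 7.45 in, Ī = 113.6 in⁴.
Top flange: 9.6 × 1.05, A = 10.08 in², y = 14.375 in, Ī = 0.9261 in⁴.
By symmetry the centroid is at mid-height, ȳ = 7.45 in.
Transfer each piece to the centroidal x-axis using Ī + A·d² with d = y − 7.45:
  bottom flange: d = -6.925 in → contributes +484.32 in⁴
  web: d = 0 in → contributes +113.6 in⁴
  top flange: d = 6.925 in → contributes +484.32 in⁴
Total I = 1082.2 in⁴.
Extreme fibre distance c = 7.45 in; S = I/c = 145.27 in³.

S_x ≈ 145 in³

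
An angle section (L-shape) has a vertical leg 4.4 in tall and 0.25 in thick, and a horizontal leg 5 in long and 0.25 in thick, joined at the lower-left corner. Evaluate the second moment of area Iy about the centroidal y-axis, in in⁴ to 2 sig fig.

Iy ≈ 5.8 in⁴

Decompose the section into non-overlapping parts with the origin at the bottom-left of its bounding rectangle.
Vertical leg: 0.25 × 4.4, A = 1.1 in², x = 0.125 in, Ī = 0.005729 in⁴.
Horizontal leg (remainder): 4.75 × 0.25, A = 1.188 in², x = 2.625 in, Ī = 2.233 in⁴.
Centroid: x̄ = ΣA·x / ΣA = 1.423 in.
Transfer each piece to the centroidal y-axis using Ī + A·d² with d = x − 1.423:
  vertical leg: d = -1.298 in → contributes +1.858 in⁴
  horizontal leg (remainder): d = 1.202 in → contributes +3.949 in⁴
Total I = 5.807 in⁴.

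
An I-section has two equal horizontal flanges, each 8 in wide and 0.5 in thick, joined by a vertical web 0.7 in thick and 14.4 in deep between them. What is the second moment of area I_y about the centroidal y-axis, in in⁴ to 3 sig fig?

I_y ≈ 43.1 in⁴

Decompose the section into non-overlapping parts with the origin at the bottom-left of its bounding rectangle.
Bottom flange: 8 × 0.5, A = 4 in², x = 4 in, Ī = 21.333 in⁴.
Web: 0.7 × 14.4, A = 10.08 in², x = 4 in, Ī = 0.4116 in⁴.
Top flange: 8 × 0.5, A = 4 in², x = 4 in, Ī = 21.333 in⁴.
By symmetry the centroid is at mid-width, x̄ = 4 in.
All pieces are centred on the centroidal y-axis, so I = ΣĪ = 43.078 in⁴.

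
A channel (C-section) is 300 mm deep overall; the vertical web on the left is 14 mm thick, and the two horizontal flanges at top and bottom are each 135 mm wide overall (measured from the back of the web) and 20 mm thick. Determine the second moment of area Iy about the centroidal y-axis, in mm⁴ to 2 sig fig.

Treat the section as a set of non-overlapping primitives; coordinates are from the bounding-box lower-left.
Web: 14 × 300, A = 4 200 mm², x = 7 mm, Ī = 68 600 mm⁴.
Top flange (beyond web): 121 × 20, A = 2 420 mm², x = 74.5 mm, Ī = 2 952 602 mm⁴.
Bottom flange (beyond web): 121 × 20, A = 2 420 mm², x = 74.5 mm, Ī = 2 952 602 mm⁴.
Centroid: x̄ = ΣA·x / ΣA = 43.14 mm.
Transfer each piece to the centroidal y-axis using Ī + A·d² with d = x − 43.14:
  web: d = -36.14 mm → contributes +5 554 030 mm⁴
  top flange (beyond web): d = 31.36 mm → contributes +5 332 644 mm⁴
  bottom flange (beyond web): d = 31.36 mm → contributes +5 332 644 mm⁴
Total I = 16 219 318 mm⁴.

Iy ≈ 1.6 × 10⁷ mm⁴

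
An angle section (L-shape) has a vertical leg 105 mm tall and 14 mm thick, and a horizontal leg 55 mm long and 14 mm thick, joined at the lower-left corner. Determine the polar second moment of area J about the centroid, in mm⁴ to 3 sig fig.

J ≈ 2.63 × 10⁶ mm⁴

Decompose the section into non-overlapping parts with the origin at the bottom-left of its bounding rectangle.
Vertical leg: 14 × 105, A = 1 470 mm², y = 52.5 mm, Ī = 1 350 563 mm⁴.
Horizontal leg (remainder): 41 × 14, A = 574 mm², y = 7 mm, Ī = 9375.3 mm⁴.
Centroid: ȳ = ΣA·y / ΣA = 39.723 mm.
Transfer each piece to the centroidal x-axis using Ī + A·d² with d = y − 39.723:
  vertical leg: d = 12.777 mm → contributes +1 590 557 mm⁴
  horizontal leg (remainder): d = -32.723 mm → contributes +623 997 mm⁴
Total I = 2 214 554 mm⁴.
For the y-axis: x̄ = 14.723 mm.
Repeating about the centroidal y-axis gives I_y = 416 604 mm⁴.
Polar second moment: J = I_x + I_y = 2 631 158 mm⁴.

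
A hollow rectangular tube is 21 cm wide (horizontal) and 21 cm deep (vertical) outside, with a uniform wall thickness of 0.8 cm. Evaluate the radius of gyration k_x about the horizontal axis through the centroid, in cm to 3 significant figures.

Treat the section as a set of non-overlapping primitives; coordinates are from the bounding-box lower-left.
Outer rectangle: 21 × 21, A = 441 cm², y = 10.5 cm, Ī = 16 207 cm⁴.
Inner void (subtracted): 19.4 × 19.4, A = 376.36 cm², y = 10.5 cm, Ī = 11 804 cm⁴.
By symmetry the centroid is at mid-height, ȳ = 10.5 cm.
All pieces are centred on the horizontal axis through the centroid, so I = ΣĪ (holes subtracted) = 4402.8 cm⁴.
Radius of gyration: k = √(I/A) = √(4402.8 / 64.64) = 8.2531 cm.

k_x ≈ 8.25 cm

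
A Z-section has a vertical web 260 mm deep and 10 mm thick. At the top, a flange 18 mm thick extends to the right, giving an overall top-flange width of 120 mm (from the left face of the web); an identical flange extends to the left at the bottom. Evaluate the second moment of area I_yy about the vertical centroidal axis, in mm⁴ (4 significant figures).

Break the section into simple shapes (no overlaps), measuring from the bottom-left corner of the bounding box.
Web: 10 × 260, A = 2 600 mm², x = 115 mm, Ī = 21666.7 mm⁴.
Top flange (beyond web): 110 × 18, A = 1 980 mm², x = 175 mm, Ī = 1 996 500 mm⁴.
Bottom flange (beyond web): 110 × 18, A = 1 980 mm², x = 55 mm, Ī = 1 996 500 mm⁴.
Centroid: x̄ = ΣA·x / ΣA = 115 mm.
Transfer each piece to the vertical centroidal axis using Ī + A·d² with d = x − 115:
  web: d = 0 mm → contributes +21666.7 mm⁴
  top flange (beyond web): d = 60 mm → contributes +9 124 500 mm⁴
  bottom flange (beyond web): d = -60 mm → contributes +9 124 500 mm⁴
Total I = 18 270 667 mm⁴.

I_yy ≈ 1.827 × 10⁷ mm⁴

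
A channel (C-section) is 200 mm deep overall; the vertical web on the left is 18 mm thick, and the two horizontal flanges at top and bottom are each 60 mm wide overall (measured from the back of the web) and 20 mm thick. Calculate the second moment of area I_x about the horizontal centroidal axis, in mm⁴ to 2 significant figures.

I_x ≈ 2.6 × 10⁷ mm⁴

Break the section into simple shapes (no overlaps), measuring from the bottom-left corner of the bounding box.
Web: 18 × 200, A = 3 600 mm², y = 100 mm, Ī = 12 000 000 mm⁴.
Top flange (beyond web): 42 × 20, A = 840 mm², y = 190 mm, Ī = 28 000 mm⁴.
Bottom flange (beyond web): 42 × 20, A = 840 mm², y = 10 mm, Ī = 28 000 mm⁴.
By symmetry the centroid is at mid-height, ȳ = 100 mm.
Transfer each piece to the horizontal centroidal axis using Ī + A·d² with d = y − 100:
  web: d = 0 mm → contributes +12 000 000 mm⁴
  top flange (beyond web): d = 90 mm → contributes +6 832 000 mm⁴
  bottom flange (beyond web): d = -90 mm → contributes +6 832 000 mm⁴
Total I = 25 664 000 mm⁴.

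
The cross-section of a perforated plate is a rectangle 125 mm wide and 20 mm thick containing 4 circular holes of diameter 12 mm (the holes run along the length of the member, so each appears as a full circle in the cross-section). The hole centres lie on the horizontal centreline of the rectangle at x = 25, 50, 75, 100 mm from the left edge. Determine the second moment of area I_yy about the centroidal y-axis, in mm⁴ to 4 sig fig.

I_yy ≈ 2.898 × 10⁶ mm⁴

Decompose the section into non-overlapping parts with the origin at the bottom-left of its bounding rectangle.
Plate: 125 × 20, A = 2 500 mm², x = 62.5 mm, Ī = 3 255 208 mm⁴.
Hole 1 (subtracted): ⌀12, A = 113.097 mm², x = 25 mm, Ī = 1017.88 mm⁴.
Hole 2 (subtracted): ⌀12, A = 113.097 mm², x = 50 mm, Ī = 1017.88 mm⁴.
Hole 3 (subtracted): ⌀12, A = 113.097 mm², x = 75 mm, Ī = 1017.88 mm⁴.
Hole 4 (subtracted): ⌀12, A = 113.097 mm², x = 100 mm, Ī = 1017.88 mm⁴.
By symmetry the centroid is at mid-width, x̄ = 62.5 mm.
Transfer each piece to the centroidal y-axis using Ī + A·d² with d = x − 62.5:
  plate: d = 0 mm → contributes +3 255 208 mm⁴
  hole 1: d = -37.5 mm → contributes −160 061 mm⁴
  hole 2: d = -12.5 mm → contributes −18689.3 mm⁴
  hole 3: d = 12.5 mm → contributes −18689.3 mm⁴
  hole 4: d = 37.5 mm → contributes −160 061 mm⁴
Total I = 2 897 708 mm⁴.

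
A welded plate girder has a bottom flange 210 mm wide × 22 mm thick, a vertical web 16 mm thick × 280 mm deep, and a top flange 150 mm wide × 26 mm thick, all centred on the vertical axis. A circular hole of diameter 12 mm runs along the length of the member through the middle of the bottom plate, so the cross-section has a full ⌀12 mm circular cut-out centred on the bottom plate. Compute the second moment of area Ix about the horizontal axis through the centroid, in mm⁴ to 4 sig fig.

Ix ≈ 2.232 × 10⁸ mm⁴

Decompose the section into non-overlapping parts with the origin at the bottom-left of its bounding rectangle.
Bottom plate: 210 × 22, A = 4 620 mm², y = 11 mm, Ī = 186 340 mm⁴.
Web plate: 16 × 280, A = 4 480 mm², y = 162 mm, Ī = 29 269 333 mm⁴.
Top plate: 150 × 26, A = 3 900 mm², y = 315 mm, Ī = 219 700 mm⁴.
Hole (subtracted): ⌀12, A = 113.097 mm², y = 11 mm, Ī = 1017.88 mm⁴.
Centroid: ȳ = ΣA·y / ΣA = 155.494 mm.
Transfer each piece to the horizontal axis through the centroid using Ī + A·d² with d = y − 155.494:
  bottom plate: d = -144.494 mm → contributes +96 645 072 mm⁴
  web plate: d = 6.50601 mm → contributes +29 458 963 mm⁴
  top plate: d = 159.506 mm → contributes +99 444 151 mm⁴
  hole: d = -144.494 mm → contributes −2 362 322 mm⁴
Total I = 223 185 864 mm⁴.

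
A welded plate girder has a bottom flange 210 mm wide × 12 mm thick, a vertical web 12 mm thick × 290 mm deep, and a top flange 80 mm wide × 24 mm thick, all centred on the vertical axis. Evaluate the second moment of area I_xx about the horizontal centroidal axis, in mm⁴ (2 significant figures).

I_xx ≈ 1.3 × 10⁸ mm⁴

Break the section into simple shapes (no overlaps), measuring from the bottom-left corner of the bounding box.
Bottom plate: 210 × 12, A = 2 520 mm², y = 6 mm, Ī = 30 240 mm⁴.
Web plate: 12 × 290, A = 3 480 mm², y = 157 mm, Ī = 24 389 000 mm⁴.
Top plate: 80 × 24, A = 1 920 mm², y = 314 mm, Ī = 92 160 mm⁴.
Centroid: ȳ = ΣA·y / ΣA = 147 mm.
Transfer each piece to the horizontal centroidal axis using Ī + A·d² with d = y − 147:
  bottom plate: d = -141 mm → contributes +50 141 128 mm⁴
  web plate: d = 9.985 mm → contributes +24 735 946 mm⁴
  top plate: d = 167 mm → contributes +53 629 324 mm⁴
Total I = 128 506 398 mm⁴.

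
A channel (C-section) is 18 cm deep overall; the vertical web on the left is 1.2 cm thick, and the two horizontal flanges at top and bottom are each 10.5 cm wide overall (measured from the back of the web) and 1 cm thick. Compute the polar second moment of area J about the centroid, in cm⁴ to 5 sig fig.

J ≈ 2340.7 cm⁴

Break the section into simple shapes (no overlaps), measuring from the bottom-left corner of the bounding box.
Web: 1.2 × 18, A = 21.6 cm², y = 9 cm, Ī = 583.2 cm⁴.
Top flange (beyond web): 9.3 × 1, A = 9.3 cm², y = 17.5 cm, Ī = 0.775 cm⁴.
Bottom flange (beyond web): 9.3 × 1, A = 9.3 cm², y = 0.5 cm, Ī = 0.775 cm⁴.
By symmetry the centroid is at mid-height, ȳ = 9 cm.
Transfer each piece to the centroidal x-axis using Ī + A·d² with d = y − 9:
  web: d = 0 cm → contributes +583.2 cm⁴
  top flange (beyond web): d = 8.5 cm → contributes +672.7 cm⁴
  bottom flange (beyond web): d = -8.5 cm → contributes +672.7 cm⁴
Total I = 1928.6 cm⁴.
For the y-axis: x̄ = 3.029104 cm.
Repeating about the centroidal y-axis gives I_y = 412.1119 cm⁴.
Polar second moment: J = I_x + I_y = 2340.712 cm⁴.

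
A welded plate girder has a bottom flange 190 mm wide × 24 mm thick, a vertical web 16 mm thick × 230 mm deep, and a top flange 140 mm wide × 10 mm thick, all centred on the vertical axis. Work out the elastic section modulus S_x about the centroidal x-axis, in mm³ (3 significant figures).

S_x ≈ 5.53 × 10⁵ mm³

Decompose the section into non-overlapping parts with the origin at the bottom-left of its bounding rectangle.
Bottom plate: 190 × 24, A = 4 560 mm², y = 12 mm, Ī = 218 880 mm⁴.
Web plate: 16 × 230, A = 3 680 mm², y = 139 mm, Ī = 16 222 667 mm⁴.
Top plate: 140 × 10, A = 1 400 mm², y = 259 mm, Ī = 11 667 mm⁴.
Centroid: ȳ = ΣA·y / ΣA = 96.353 mm.
Transfer each piece to the centroidal x-axis using Ī + A·d² with d = y − 96.353:
  bottom plate: d = -84.353 mm → contributes +32 665 001 mm⁴
  web plate: d = 42.647 mm → contributes +22 915 823 mm⁴
  top plate: d = 162.65 mm → contributes +37 047 470 mm⁴
Total I = 92 628 294 mm⁴.
Extreme fibre distance c = 167.65 mm; S = I/c = 552 519 mm³.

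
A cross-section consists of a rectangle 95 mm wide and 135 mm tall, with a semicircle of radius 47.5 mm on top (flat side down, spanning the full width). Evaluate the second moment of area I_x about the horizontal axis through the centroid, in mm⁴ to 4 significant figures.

Split into non-overlapping primitives; take the origin at the lower-left of the bounding box.
Rectangular body: 95 × 135, A = 12 825 mm², y = 67.5 mm, Ī = 19 477 969 mm⁴.
Semicircular cap: semicircle r = 47.5, A = 3544.11 mm², y = 155.16 mm, Ī = 558 736 mm⁴.
Centroid: ȳ = ΣA·y / ΣA = 86.4794 mm.
Transfer each piece to the horizontal axis through the centroid using Ī + A·d² with d = y − 86.4794:
  rectangular body: d = -18.9794 mm → contributes +24 097 742 mm⁴
  semicircular cap: d = 68.6803 mm → contributes +17 276 222 mm⁴
Total I = 41 373 965 mm⁴.

I_x ≈ 4.137 × 10⁷ mm⁴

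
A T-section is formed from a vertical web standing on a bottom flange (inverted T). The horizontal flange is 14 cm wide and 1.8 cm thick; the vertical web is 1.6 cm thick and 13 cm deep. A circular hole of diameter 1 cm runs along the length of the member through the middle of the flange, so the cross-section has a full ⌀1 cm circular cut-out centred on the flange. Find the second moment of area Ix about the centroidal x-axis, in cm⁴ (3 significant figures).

Ix ≈ 915 cm⁴

Break the section into simple shapes (no overlaps), measuring from the bottom-left corner of the bounding box.
Flange: 14 × 1.8, A = 25.2 cm², y = 0.9 cm, Ī = 6.804 cm⁴.
Web: 1.6 × 13, A = 20.8 cm², y = 8.3 cm, Ī = 292.93 cm⁴.
Hole (subtracted): ⌀1, A = 0.7854 cm², y = 0.9 cm, Ī = 0.049087 cm⁴.
Centroid: ȳ = ΣA·y / ΣA = 4.3042 cm.
Transfer each piece to the centroidal x-axis using Ī + A·d² with d = y − 4.3042:
  flange: d = -3.4042 cm → contributes +298.84 cm⁴
  web: d = 3.9958 cm → contributes +625.03 cm⁴
  hole: d = -3.4042 cm → contributes −9.1508 cm⁴
Total I = 914.72 cm⁴.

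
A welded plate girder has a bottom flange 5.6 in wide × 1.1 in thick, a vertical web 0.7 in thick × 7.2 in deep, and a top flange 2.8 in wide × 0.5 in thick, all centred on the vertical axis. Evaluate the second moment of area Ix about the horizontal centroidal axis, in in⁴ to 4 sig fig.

Split into non-overlapping primitives; take the origin at the lower-left of the bounding box.
Bottom plate: 5.6 × 1.1, A = 6.16 in², y = 0.55 in, Ī = 0.621133 in⁴.
Web plate: 0.7 × 7.2, A = 5.04 in², y = 4.7 in, Ī = 21.7728 in⁴.
Top plate: 2.8 × 0.5, A = 1.4 in², y = 8.55 in, Ī = 0.0291667 in⁴.
Centroid: ȳ = ΣA·y / ΣA = 3.09889 in.
Transfer each piece to the horizontal centroidal axis using Ī + A·d² with d = y − 3.09889:
  bottom plate: d = -2.54889 in → contributes +40.6416 in⁴
  web plate: d = 1.60111 in → contributes +34.6931 in⁴
  top plate: d = 5.45111 in → contributes +41.6296 in⁴
Total I = 116.964 in⁴.

Ix ≈ 117.0 in⁴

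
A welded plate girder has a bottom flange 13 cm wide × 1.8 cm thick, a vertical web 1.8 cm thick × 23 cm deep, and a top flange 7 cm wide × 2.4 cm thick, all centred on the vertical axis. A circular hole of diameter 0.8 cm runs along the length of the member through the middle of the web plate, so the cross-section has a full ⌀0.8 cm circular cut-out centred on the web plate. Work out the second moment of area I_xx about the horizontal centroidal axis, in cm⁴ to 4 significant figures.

Break the section into simple shapes (no overlaps), measuring from the bottom-left corner of the bounding box.
Bottom plate: 13 × 1.8, A = 23.4 cm², y = 0.9 cm, Ī = 6.318 cm⁴.
Web plate: 1.8 × 23, A = 41.4 cm², y = 13.3 cm, Ī = 1825.05 cm⁴.
Top plate: 7 × 2.4, A = 16.8 cm², y = 26 cm, Ī = 8.064 cm⁴.
Hole (subtracted): ⌀0.8, A = 0.502655 cm², y = 13.3 cm, Ī = 0.0201062 cm⁴.
Centroid: ȳ = ΣA·y / ΣA = 12.353 cm.
Transfer each piece to the horizontal centroidal axis using Ī + A·d² with d = y − 12.353:
  bottom plate: d = -11.453 cm → contributes +3075.72 cm⁴
  web plate: d = 0.94701 cm → contributes +1862.18 cm⁴
  top plate: d = 13.647 cm → contributes +3136.91 cm⁴
  hole: d = 0.94701 cm → contributes −0.470901 cm⁴
Total I = 8074.34 cm⁴.

I_xx ≈ 8074 cm⁴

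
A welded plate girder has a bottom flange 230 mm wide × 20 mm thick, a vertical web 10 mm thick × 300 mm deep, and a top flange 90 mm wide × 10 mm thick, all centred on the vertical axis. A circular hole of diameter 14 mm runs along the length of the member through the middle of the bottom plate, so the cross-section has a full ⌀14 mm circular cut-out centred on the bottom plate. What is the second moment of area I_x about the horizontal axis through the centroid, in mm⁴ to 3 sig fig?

Decompose the section into non-overlapping parts with the origin at the bottom-left of its bounding rectangle.
Bottom plate: 230 × 20, A = 4 600 mm², y = 10 mm, Ī = 153 333 mm⁴.
Web plate: 10 × 300, A = 3 000 mm², y = 170 mm, Ī = 22 500 000 mm⁴.
Top plate: 90 × 10, A = 900 mm², y = 325 mm, Ī = 7 500 mm⁴.
Hole (subtracted): ⌀14, A = 153.94 mm², y = 10 mm, Ī = 1885.7 mm⁴.
Centroid: ȳ = ΣA·y / ΣA = 101.48 mm.
Transfer each piece to the horizontal axis through the centroid using Ī + A·d² with d = y − 101.48:
  bottom plate: d = -91.48 mm → contributes +38 649 076 mm⁴
  web plate: d = 68.52 mm → contributes +36 584 860 mm⁴
  top plate: d = 223.52 mm → contributes +44 972 463 mm⁴
  hole: d = -91.48 mm → contributes −1 290 138 mm⁴
Total I = 118 916 262 mm⁴.

I_x ≈ 1.19 × 10⁸ mm⁴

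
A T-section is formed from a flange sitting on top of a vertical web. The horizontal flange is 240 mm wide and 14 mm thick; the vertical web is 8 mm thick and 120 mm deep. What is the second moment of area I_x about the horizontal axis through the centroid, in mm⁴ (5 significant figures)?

I_x ≈ 4.5587 × 10⁶ mm⁴

Treat the section as a set of non-overlapping primitives; coordinates are from the bounding-box lower-left.
Flange: 240 × 14, A = 3 360 mm², y = 127 mm, Ī = 54 880 mm⁴.
Web: 8 × 120, A = 960 mm², y = 60 mm, Ī = 1 152 000 mm⁴.
Centroid: ȳ = ΣA·y / ΣA = 112.1111 mm.
Transfer each piece to the horizontal axis through the centroid using Ī + A·d² with d = y − 112.1111:
  flange: d = 14.88889 mm → contributes +799721.5 mm⁴
  web: d = -52.11111 mm → contributes +3 758 945 mm⁴
Total I = 4 558 667 mm⁴.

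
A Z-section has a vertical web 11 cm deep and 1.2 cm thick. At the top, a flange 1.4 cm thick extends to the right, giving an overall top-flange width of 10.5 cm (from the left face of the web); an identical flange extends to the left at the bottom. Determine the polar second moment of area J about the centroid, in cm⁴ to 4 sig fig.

J ≈ 1644 cm⁴

Break the section into simple shapes (no overlaps), measuring from the bottom-left corner of the bounding box.
Web: 1.2 × 11, A = 13.2 cm², y = 5.5 cm, Ī = 133.1 cm⁴.
Top flange (beyond web): 9.3 × 1.4, A = 13.02 cm², y = 10.3 cm, Ī = 2.1266 cm⁴.
Bottom flange (beyond web): 9.3 × 1.4, A = 13.02 cm², y = 0.7 cm, Ī = 2.1266 cm⁴.
Centroid: ȳ = ΣA·y / ΣA = 5.5 cm.
Transfer each piece to the centroidal x-axis using Ī + A·d² with d = y − 5.5:
  web: d = 0 cm → contributes +133.1 cm⁴
  top flange (beyond web): d = 4.8 cm → contributes +302.107 cm⁴
  bottom flange (beyond web): d = -4.8 cm → contributes +302.107 cm⁴
Total I = 737.315 cm⁴.
For the y-axis: x̄ = 9.9 cm.
Repeating about the centroidal y-axis gives I_y = 906.995 cm⁴.
Polar second moment: J = I_x + I_y = 1644.31 cm⁴.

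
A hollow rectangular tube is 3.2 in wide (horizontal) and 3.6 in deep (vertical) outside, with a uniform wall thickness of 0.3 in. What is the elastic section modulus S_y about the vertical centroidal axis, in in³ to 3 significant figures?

S_y ≈ 3.40 in³

Split into non-overlapping primitives; take the origin at the lower-left of the bounding box.
Outer rectangle: 3.2 × 3.6, A = 11.52 in², x = 1.6 in, Ī = 9.8304 in⁴.
Inner void (subtracted): 2.6 × 3, A = 7.8 in², x = 1.6 in, Ī = 4.394 in⁴.
By symmetry the centroid is at mid-width, x̄ = 1.6 in.
All pieces are centred on the vertical centroidal axis, so I = ΣĪ (holes subtracted) = 5.4364 in⁴.
Extreme fibre distance c = 1.6 in; S = I/c = 3.3978 in³.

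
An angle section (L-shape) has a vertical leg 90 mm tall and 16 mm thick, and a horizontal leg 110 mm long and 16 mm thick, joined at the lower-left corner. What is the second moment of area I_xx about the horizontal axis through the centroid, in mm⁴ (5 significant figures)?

Treat the section as a set of non-overlapping primitives; coordinates are from the bounding-box lower-left.
Vertical leg: 16 × 90, A = 1 440 mm², y = 45 mm, Ī = 972 000 mm⁴.
Horizontal leg (remainder): 94 × 16, A = 1 504 mm², y = 8 mm, Ī = 32085.33 mm⁴.
Centroid: ȳ = ΣA·y / ΣA = 26.09783 mm.
Transfer each piece to the horizontal axis through the centroid using Ī + A·d² with d = y − 26.09783:
  vertical leg: d = 18.90217 mm → contributes +1 486 501 mm⁴
  horizontal leg (remainder): d = -18.09783 mm → contributes +524692.4 mm⁴
Total I = 2 011 193 mm⁴.

I_xx ≈ 2.0112 × 10⁶ mm⁴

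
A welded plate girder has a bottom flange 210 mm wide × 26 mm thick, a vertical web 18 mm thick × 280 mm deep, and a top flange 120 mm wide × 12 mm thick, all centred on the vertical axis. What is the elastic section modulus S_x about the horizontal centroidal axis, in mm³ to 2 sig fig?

S_x ≈ 7.8 × 10⁵ mm³

Decompose the section into non-overlapping parts with the origin at the bottom-left of its bounding rectangle.
Bottom plate: 210 × 26, A = 5 460 mm², y = 13 mm, Ī = 307 580 mm⁴.
Web plate: 18 × 280, A = 5 040 mm², y = 166 mm, Ī = 32 928 000 mm⁴.
Top plate: 120 × 12, A = 1 440 mm², y = 312 mm, Ī = 17 280 mm⁴.
Centroid: ȳ = ΣA·y / ΣA = 113.6 mm.
Transfer each piece to the horizontal centroidal axis using Ī + A·d² with d = y − 113.6:
  bottom plate: d = -100.6 mm → contributes +55 612 231 mm⁴
  web plate: d = 52.36 mm → contributes +46 743 813 mm⁴
  top plate: d = 198.4 mm → contributes +56 674 676 mm⁴
Total I = 159 030 720 mm⁴.
Extreme fibre distance c = 204.4 mm; S = I/c = 778 201 mm³.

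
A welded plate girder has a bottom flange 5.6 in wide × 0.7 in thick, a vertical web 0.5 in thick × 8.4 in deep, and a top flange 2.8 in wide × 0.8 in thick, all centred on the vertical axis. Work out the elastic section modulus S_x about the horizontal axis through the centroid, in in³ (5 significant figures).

S_x ≈ 25.851 in³

Decompose the section into non-overlapping parts with the origin at the bottom-left of its bounding rectangle.
Bottom plate: 5.6 × 0.7, A = 3.92 in², y = 0.35 in, Ī = 0.1600667 in⁴.
Web plate: 0.5 × 8.4, A = 4.2 in², y = 4.9 in, Ī = 24.696 in⁴.
Top plate: 2.8 × 0.8, A = 2.24 in², y = 9.5 in, Ī = 0.1194667 in⁴.
Centroid: ȳ = ΣA·y / ΣA = 4.172973 in.
Transfer each piece to the horizontal axis through the centroid using Ī + A·d² with d = y − 4.172973:
  bottom plate: d = -3.822973 in → contributes +57.45135 in⁴
  web plate: d = 0.727027 in → contributes +26.91599 in⁴
  top plate: d = 5.327027 in → contributes +63.68443 in⁴
Total I = 148.0518 in⁴.
Extreme fibre distance c = 5.727027 in; S = I/c = 25.85142 in³.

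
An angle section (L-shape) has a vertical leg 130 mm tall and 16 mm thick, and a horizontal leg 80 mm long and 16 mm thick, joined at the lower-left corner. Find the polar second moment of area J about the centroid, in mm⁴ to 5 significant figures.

J ≈ 6.6724 × 10⁶ mm⁴

Decompose the section into non-overlapping parts with the origin at the bottom-left of its bounding rectangle.
Vertical leg: 16 × 130, A = 2 080 mm², y = 65 mm, Ī = 2 929 333 mm⁴.
Horizontal leg (remainder): 64 × 16, A = 1 024 mm², y = 8 mm, Ī = 21845.33 mm⁴.
Centroid: ȳ = ΣA·y / ΣA = 46.19588 mm.
Transfer each piece to the centroidal x-axis using Ī + A·d² with d = y − 46.19588:
  vertical leg: d = 18.80412 mm → contributes +3 664 811 mm⁴
  horizontal leg (remainder): d = -38.19588 mm → contributes +1 515 784 mm⁴
Total I = 5 180 596 mm⁴.
For the y-axis: x̄ = 21.19588 mm.
Repeating about the centroidal y-axis gives I_y = 1 491 796 mm⁴.
Polar second moment: J = I_x + I_y = 6 672 391 mm⁴.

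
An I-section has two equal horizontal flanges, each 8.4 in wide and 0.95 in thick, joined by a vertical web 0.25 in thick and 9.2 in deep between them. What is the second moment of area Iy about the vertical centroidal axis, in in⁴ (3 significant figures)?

Iy ≈ 93.9 in⁴

Decompose the section into non-overlapping parts with the origin at the bottom-left of its bounding rectangle.
Bottom flange: 8.4 × 0.95, A = 7.98 in², x = 4.2 in, Ī = 46.922 in⁴.
Web: 0.25 × 9.2, A = 2.3 in², x = 4.2 in, Ī = 0.011979 in⁴.
Top flange: 8.4 × 0.95, A = 7.98 in², x = 4.2 in, Ī = 46.922 in⁴.
By symmetry the centroid is at mid-width, x̄ = 4.2 in.
All pieces are centred on the vertical centroidal axis, so I = ΣĪ = 93.857 in⁴.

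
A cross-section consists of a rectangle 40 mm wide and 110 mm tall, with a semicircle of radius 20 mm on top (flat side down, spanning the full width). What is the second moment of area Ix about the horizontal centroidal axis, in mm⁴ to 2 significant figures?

Break the section into simple shapes (no overlaps), measuring from the bottom-left corner of the bounding box.
Rectangular body: 40 × 110, A = 4 400 mm², y = 55 mm, Ī = 4 436 667 mm⁴.
Semicircular cap: semicircle r = 20, A = 628.3 mm², y = 118.5 mm, Ī = 17 561 mm⁴.
Centroid: ȳ = ΣA·y / ΣA = 62.93 mm.
Transfer each piece to the horizontal centroidal axis using Ī + A·d² with d = y − 62.93:
  rectangular body: d = -7.933 mm → contributes +4 713 586 mm⁴
  semicircular cap: d = 55.56 mm → contributes +1 956 779 mm⁴
Total I = 6 670 365 mm⁴.

Ix ≈ 6.7 × 10⁶ mm⁴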